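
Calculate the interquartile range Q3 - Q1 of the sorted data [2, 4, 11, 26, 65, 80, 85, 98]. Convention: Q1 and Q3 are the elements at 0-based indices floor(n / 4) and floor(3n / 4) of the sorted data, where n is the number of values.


The data has n = 8 elements.
Q1 index = floor(8 / 4) = floor(2) = 2; Q3 index = floor(3 * 8 / 4) = floor(6) = 6
Q1 = element at index 2 = 11
Q3 = element at index 6 = 85
IQR = 85 - 11 = 74
Final answer: 74


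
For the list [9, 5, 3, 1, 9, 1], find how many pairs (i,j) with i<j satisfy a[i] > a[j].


For each element, count the later elements that are smaller than it:
  9 (index 0): smaller elements after it = [5, 3, 1, 1] -> 4
  5 (index 1): smaller elements after it = [3, 1, 1] -> 3
  3 (index 2): smaller elements after it = [1, 1] -> 2
  1 (index 3): smaller elements after it = [] -> 0
  9 (index 4): smaller elements after it = [1] -> 1
Total inversions = 4 + 3 + 2 + 0 + 1 = 10
Final answer: 10


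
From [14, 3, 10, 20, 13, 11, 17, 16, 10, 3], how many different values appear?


List all unique values:
Distinct values: [3, 10, 11, 13, 14, 16, 17, 20]
Count = 8
Final answer: 8


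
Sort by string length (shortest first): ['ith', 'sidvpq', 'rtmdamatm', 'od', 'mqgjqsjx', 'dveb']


Compute lengths:
  'ith' has length 3
  'sidvpq' has length 6
  'rtmdamatm' has length 9
  'od' has length 2
  'mqgjqsjx' has length 8
  'dveb' has length 4
Lengths in increasing order: 2 < 3 < 4 < 6 < 8 < 9
Listing the words in that order gives the answer.
Final answer: ['od', 'ith', 'dveb', 'sidvpq', 'mqgjqsjx', 'rtmdamatm']


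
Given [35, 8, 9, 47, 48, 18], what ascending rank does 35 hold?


Sort ascending: [8, 9, 18, 35, 47, 48]
Find 35 in the sorted list.
35 is at position 4 (1-indexed).
Final answer: 4


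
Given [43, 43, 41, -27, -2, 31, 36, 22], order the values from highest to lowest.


Original list: [43, 43, 41, -27, -2, 31, 36, 22]
Repeatedly take the largest remaining element:
  Remaining [43, 43, 41, -27, -2, 31, 36, 22] -> largest is 43
  Remaining [43, 41, -27, -2, 31, 36, 22] -> largest is 43
  Remaining [41, -27, -2, 31, 36, 22] -> largest is 41
  Remaining [-27, -2, 31, 36, 22] -> largest is 36
  Remaining [-27, -2, 31, 22] -> largest is 31
  Remaining [-27, -2, 22] -> largest is 22
  Remaining [-27, -2] -> largest is -2
  Remaining [-27] -> largest is -27
Collecting the picks in order gives the descending list.
Final answer: [43, 43, 41, 36, 31, 22, -2, -27]


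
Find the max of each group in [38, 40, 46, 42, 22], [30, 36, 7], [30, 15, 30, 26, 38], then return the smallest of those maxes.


Find max of each group:
  Group 1: [38, 40, 46, 42, 22] -> max = 46
  Group 2: [30, 36, 7] -> max = 36
  Group 3: [30, 15, 30, 26, 38] -> max = 38
Maxes: [46, 36, 38]
Minimum of maxes = 36
Final answer: 36


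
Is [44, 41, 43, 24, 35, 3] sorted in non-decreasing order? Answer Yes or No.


Check consecutive pairs:
  44 <= 41? False
  41 <= 43? True
  43 <= 24? False
  24 <= 35? True
  35 <= 3? False
3 consecutive pair(s) are out of order, so the list is not sorted.
Final answer: No


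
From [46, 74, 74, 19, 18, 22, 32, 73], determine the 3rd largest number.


Sort descending: [74, 74, 73, 46, 32, 22, 19, 18]
The 3rd element (1-indexed) is at index 2.
Value = 73
Final answer: 73


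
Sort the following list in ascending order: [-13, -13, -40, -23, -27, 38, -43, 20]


Original list: [-13, -13, -40, -23, -27, 38, -43, 20]
Repeatedly take the smallest remaining element:
  Remaining [-13, -13, -40, -23, -27, 38, -43, 20] -> smallest is -43
  Remaining [-13, -13, -40, -23, -27, 38, 20] -> smallest is -40
  Remaining [-13, -13, -23, -27, 38, 20] -> smallest is -27
  Remaining [-13, -13, -23, 38, 20] -> smallest is -23
  Remaining [-13, -13, 38, 20] -> smallest is -13
  Remaining [-13, 38, 20] -> smallest is -13
  Remaining [38, 20] -> smallest is 20
  Remaining [38] -> smallest is 38
Collecting the picks in order gives the sorted list.
Final answer: [-43, -40, -27, -23, -13, -13, 20, 38]


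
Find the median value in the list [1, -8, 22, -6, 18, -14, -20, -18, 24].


First, sort the list: [-20, -18, -14, -8, -6, 1, 18, 22, 24]
The list has 9 elements (odd count).
The middle index is 4 (0-based), and the element there is -6.
Final answer: -6


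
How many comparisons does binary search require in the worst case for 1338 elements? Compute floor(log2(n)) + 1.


Binary search halves the search space each step.
Maximum comparisons = floor(log2(1338)) + 1
log2(1338) = 10.3859
floor(log2(1338)) = 10, so 10 + 1 = 11
Final answer: 11


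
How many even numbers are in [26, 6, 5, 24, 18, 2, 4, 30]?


Check each element:
  26 is even
  6 is even
  5 is odd
  24 is even
  18 is even
  2 is even
  4 is even
  30 is even
Evens: [26, 6, 24, 18, 2, 4, 30]
Count of evens = 7
Final answer: 7


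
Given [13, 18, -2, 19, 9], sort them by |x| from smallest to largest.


Compute absolute values:
  |13| = 13
  |18| = 18
  |-2| = 2
  |19| = 19
  |9| = 9
Absolute values in increasing order: 2 < 9 < 13 < 18 < 19
Listing the original numbers in that order gives the answer.
Final answer: [-2, 9, 13, 18, 19]


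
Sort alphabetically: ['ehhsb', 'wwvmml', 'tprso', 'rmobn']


Compare strings character by character (the first differing letter decides):
  'ehhsb' < 'rmobn' since 'e' < 'r' at position 1
  'rmobn' < 'tprso' since 'r' < 't' at position 1
  'tprso' < 'wwvmml' since 't' < 'w' at position 1
Chaining these comparisons gives the alphabetical order.
Final answer: ['ehhsb', 'rmobn', 'tprso', 'wwvmml']


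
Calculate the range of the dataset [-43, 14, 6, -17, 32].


Maximum value: 32
Minimum value: -43
Range = 32 - (-43) = 75
Final answer: 75


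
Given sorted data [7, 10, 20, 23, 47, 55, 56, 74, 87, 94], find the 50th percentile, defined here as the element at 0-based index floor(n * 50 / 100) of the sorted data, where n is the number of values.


The dataset has n = 10 elements.
Index = floor(10 * 50 / 100) = floor(500 / 100) = floor(5) = 5
Counting from index 0 in the sorted data, the element at index 5 is 55.
Final answer: 55


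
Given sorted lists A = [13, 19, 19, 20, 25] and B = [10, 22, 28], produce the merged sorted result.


List A: [13, 19, 19, 20, 25]
List B: [10, 22, 28]
Repeatedly compare the front elements and take the smaller:
  13 vs 10 -> take 10
  13 vs 22 -> take 13
  19 vs 22 -> take 19
  19 vs 22 -> take 19
  20 vs 22 -> take 20
  25 vs 22 -> take 22
  25 vs 28 -> take 25
  A is exhausted; append the rest of B: [28]
Final answer: [10, 13, 19, 19, 20, 22, 25, 28]


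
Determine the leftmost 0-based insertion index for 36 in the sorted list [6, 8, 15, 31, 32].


List is sorted: [6, 8, 15, 31, 32]
We need the leftmost position where 36 can be inserted, i.e. the first index whose element is >= 36 (or the end of the list if none is).
Binary search with low=0, high=5 (0-based indices):
  low=0, high=5, mid=2: a[2]=15 < 36, so low = 3
  low=3, high=5, mid=4: a[4]=32 < 36, so low = 5
Now low = high = 5, so the insertion index is 5.
Final answer: 5


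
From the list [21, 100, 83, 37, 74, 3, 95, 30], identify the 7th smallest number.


Sort ascending: [3, 21, 30, 37, 74, 83, 95, 100]
The 7th element (1-indexed) is at index 6.
Value = 95
Final answer: 95


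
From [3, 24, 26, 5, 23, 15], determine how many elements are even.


Check each element:
  3 is odd
  24 is even
  26 is even
  5 is odd
  23 is odd
  15 is odd
Evens: [24, 26]
Count of evens = 2
Final answer: 2


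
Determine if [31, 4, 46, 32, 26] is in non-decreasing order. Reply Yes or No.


Check consecutive pairs:
  31 <= 4? False
  4 <= 46? True
  46 <= 32? False
  32 <= 26? False
3 consecutive pair(s) are out of order, so the list is not sorted.
Final answer: No


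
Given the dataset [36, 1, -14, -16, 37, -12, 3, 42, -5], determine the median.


First, sort the list: [-16, -14, -12, -5, 1, 3, 36, 37, 42]
The list has 9 elements (odd count).
The middle index is 4 (0-based), and the element there is 1.
Final answer: 1


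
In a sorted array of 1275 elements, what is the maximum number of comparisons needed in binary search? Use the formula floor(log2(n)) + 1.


Binary search halves the search space each step.
Maximum comparisons = floor(log2(1275)) + 1
log2(1275) = 10.3163
floor(log2(1275)) = 10, so 10 + 1 = 11
Final answer: 11


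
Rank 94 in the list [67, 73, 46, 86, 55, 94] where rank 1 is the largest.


Sort descending: [94, 86, 73, 67, 55, 46]
Find 94 in the sorted list.
94 is at position 1.
Final answer: 1


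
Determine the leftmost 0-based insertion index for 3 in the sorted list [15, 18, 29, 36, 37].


List is sorted: [15, 18, 29, 36, 37]
We need the leftmost position where 3 can be inserted, i.e. the first index whose element is >= 3 (or the end of the list if none is).
Binary search with low=0, high=5 (0-based indices):
  low=0, high=5, mid=2: a[2]=29 >= 3, so high = 2
  low=0, high=2, mid=1: a[1]=18 >= 3, so high = 1
  low=0, high=1, mid=0: a[0]=15 >= 3, so high = 0
Now low = high = 0, so the insertion index is 0.
Final answer: 0


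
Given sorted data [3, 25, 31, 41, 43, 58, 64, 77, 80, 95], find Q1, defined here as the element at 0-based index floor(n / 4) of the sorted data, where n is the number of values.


The list has n = 10 elements.
Q1 index = floor(10 / 4) = floor(2.5) = 2
Counting from index 0 in the sorted data, the element at index 2 is 31.
Final answer: 31


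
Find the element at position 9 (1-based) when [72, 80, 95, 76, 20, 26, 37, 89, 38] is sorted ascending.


Sort ascending: [20, 26, 37, 38, 72, 76, 80, 89, 95]
The 9th element (1-indexed) is at index 8.
Value = 95
Final answer: 95


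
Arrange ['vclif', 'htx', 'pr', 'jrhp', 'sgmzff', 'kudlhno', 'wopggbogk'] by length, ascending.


Compute lengths:
  'vclif' has length 5
  'htx' has length 3
  'pr' has length 2
  'jrhp' has length 4
  'sgmzff' has length 6
  'kudlhno' has length 7
  'wopggbogk' has length 9
Lengths in increasing order: 2 < 3 < 4 < 5 < 6 < 7 < 9
Listing the words in that order gives the answer.
Final answer: ['pr', 'htx', 'jrhp', 'vclif', 'sgmzff', 'kudlhno', 'wopggbogk']


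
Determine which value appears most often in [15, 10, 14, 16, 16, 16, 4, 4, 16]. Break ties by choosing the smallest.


Count the frequency of each value:
  4 appears 2 time(s)
  10 appears 1 time(s)
  14 appears 1 time(s)
  15 appears 1 time(s)
  16 appears 4 time(s)
Maximum frequency is 4.
Only 16 reaches that frequency, so it is the mode.
Final answer: 16


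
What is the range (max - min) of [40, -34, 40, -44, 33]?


Maximum value: 40
Minimum value: -44
Range = 40 - (-44) = 84
Final answer: 84


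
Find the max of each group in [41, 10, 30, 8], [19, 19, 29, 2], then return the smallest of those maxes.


Find max of each group:
  Group 1: [41, 10, 30, 8] -> max = 41
  Group 2: [19, 19, 29, 2] -> max = 29
Maxes: [41, 29]
Minimum of maxes = 29
Final answer: 29


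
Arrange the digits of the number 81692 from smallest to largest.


The number 81692 has digits: 8, 1, 6, 9, 2
Sorted: 1, 2, 6, 8, 9
Joining the sorted digits gives the result.
Final answer: 12689


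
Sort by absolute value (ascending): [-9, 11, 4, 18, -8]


Compute absolute values:
  |-9| = 9
  |11| = 11
  |4| = 4
  |18| = 18
  |-8| = 8
Absolute values in increasing order: 4 < 8 < 9 < 11 < 18
Listing the original numbers in that order gives the answer.
Final answer: [4, -8, -9, 11, 18]


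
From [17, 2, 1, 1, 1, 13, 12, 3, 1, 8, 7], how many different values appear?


List all unique values:
Distinct values: [1, 2, 3, 7, 8, 12, 13, 17]
Count = 8
Final answer: 8


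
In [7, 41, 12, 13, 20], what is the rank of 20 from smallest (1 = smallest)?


Sort ascending: [7, 12, 13, 20, 41]
Find 20 in the sorted list.
20 is at position 4 (1-indexed).
Final answer: 4


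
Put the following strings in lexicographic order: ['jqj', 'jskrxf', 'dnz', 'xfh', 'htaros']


Compare strings character by character (the first differing letter decides):
  'dnz' < 'htaros' since 'd' < 'h' at position 1
  'htaros' < 'jqj' since 'h' < 'j' at position 1
  'jqj' < 'jskrxf' since 'q' < 's' at position 2
  'jskrxf' < 'xfh' since 'j' < 'x' at position 1
Chaining these comparisons gives the alphabetical order.
Final answer: ['dnz', 'htaros', 'jqj', 'jskrxf', 'xfh']


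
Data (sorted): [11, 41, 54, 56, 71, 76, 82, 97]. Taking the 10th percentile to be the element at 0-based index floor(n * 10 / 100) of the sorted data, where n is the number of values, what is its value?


The dataset has n = 8 elements.
Index = floor(8 * 10 / 100) = floor(80 / 100) = floor(0.8) = 0
Counting from index 0 in the sorted data, the element at index 0 is 11.
Final answer: 11


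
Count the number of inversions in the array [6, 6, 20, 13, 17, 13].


For each element, count the later elements that are smaller than it:
  6 (index 0): smaller elements after it = [] -> 0
  6 (index 1): smaller elements after it = [] -> 0
  20 (index 2): smaller elements after it = [13, 17, 13] -> 3
  13 (index 3): smaller elements after it = [] -> 0
  17 (index 4): smaller elements after it = [13] -> 1
Total inversions = 0 + 0 + 3 + 0 + 1 = 4
Final answer: 4


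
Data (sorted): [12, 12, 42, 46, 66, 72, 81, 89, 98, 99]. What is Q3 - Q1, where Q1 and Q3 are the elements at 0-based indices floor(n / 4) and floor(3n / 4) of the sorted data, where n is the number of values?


The data has n = 10 elements.
Q1 index = floor(10 / 4) = floor(2.5) = 2; Q3 index = floor(3 * 10 / 4) = floor(7.5) = 7
Q1 = element at index 2 = 42
Q3 = element at index 7 = 89
IQR = 89 - 42 = 47
Final answer: 47


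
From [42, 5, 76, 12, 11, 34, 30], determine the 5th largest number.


Sort descending: [76, 42, 34, 30, 12, 11, 5]
The 5th element (1-indexed) is at index 4.
Value = 12
Final answer: 12


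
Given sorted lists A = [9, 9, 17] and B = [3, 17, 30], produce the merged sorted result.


List A: [9, 9, 17]
List B: [3, 17, 30]
Repeatedly compare the front elements and take the smaller:
  9 vs 3 -> take 3
  9 vs 17 -> take 9
  9 vs 17 -> take 9
  17 vs 17 -> take 17
  A is exhausted; append the rest of B: [17, 30]
Final answer: [3, 9, 9, 17, 17, 30]


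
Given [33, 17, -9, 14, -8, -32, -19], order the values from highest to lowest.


Original list: [33, 17, -9, 14, -8, -32, -19]
Repeatedly take the largest remaining element:
  Remaining [33, 17, -9, 14, -8, -32, -19] -> largest is 33
  Remaining [17, -9, 14, -8, -32, -19] -> largest is 17
  Remaining [-9, 14, -8, -32, -19] -> largest is 14
  Remaining [-9, -8, -32, -19] -> largest is -8
  Remaining [-9, -32, -19] -> largest is -9
  Remaining [-32, -19] -> largest is -19
  Remaining [-32] -> largest is -32
Collecting the picks in order gives the descending list.
Final answer: [33, 17, 14, -8, -9, -19, -32]


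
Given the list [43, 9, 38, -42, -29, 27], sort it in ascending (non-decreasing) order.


Original list: [43, 9, 38, -42, -29, 27]
Repeatedly take the smallest remaining element:
  Remaining [43, 9, 38, -42, -29, 27] -> smallest is -42
  Remaining [43, 9, 38, -29, 27] -> smallest is -29
  Remaining [43, 9, 38, 27] -> smallest is 9
  Remaining [43, 38, 27] -> smallest is 27
  Remaining [43, 38] -> smallest is 38
  Remaining [43] -> smallest is 43
Collecting the picks in order gives the sorted list.
Final answer: [-42, -29, 9, 27, 38, 43]


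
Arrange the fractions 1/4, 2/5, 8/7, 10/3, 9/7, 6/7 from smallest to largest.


Convert to decimal for comparison:
  1/4 = 0.25
  2/5 = 0.4
  8/7 = 1.1429
  10/3 = 3.3333
  9/7 = 1.2857
  6/7 = 0.8571
Decimals in increasing order: 0.25 < 0.4 < 0.8571 < 1.1429 < 1.2857 < 3.3333
Writing each back as its fraction gives the sorted order.
Final answer: 1/4, 2/5, 6/7, 8/7, 9/7, 10/3


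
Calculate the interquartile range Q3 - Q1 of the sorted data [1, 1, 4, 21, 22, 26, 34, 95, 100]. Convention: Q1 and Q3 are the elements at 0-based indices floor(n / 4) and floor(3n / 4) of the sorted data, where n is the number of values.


The data has n = 9 elements.
Q1 index = floor(9 / 4) = floor(2.25) = 2; Q3 index = floor(3 * 9 / 4) = floor(6.75) = 6
Q1 = element at index 2 = 4
Q3 = element at index 6 = 34
IQR = 34 - 4 = 30
Final answer: 30


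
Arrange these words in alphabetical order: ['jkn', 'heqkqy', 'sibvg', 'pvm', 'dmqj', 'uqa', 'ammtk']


Compare strings character by character (the first differing letter decides):
  'ammtk' < 'dmqj' since 'a' < 'd' at position 1
  'dmqj' < 'heqkqy' since 'd' < 'h' at position 1
  'heqkqy' < 'jkn' since 'h' < 'j' at position 1
  'jkn' < 'pvm' since 'j' < 'p' at position 1
  'pvm' < 'sibvg' since 'p' < 's' at position 1
  'sibvg' < 'uqa' since 's' < 'u' at position 1
Chaining these comparisons gives the alphabetical order.
Final answer: ['ammtk', 'dmqj', 'heqkqy', 'jkn', 'pvm', 'sibvg', 'uqa']


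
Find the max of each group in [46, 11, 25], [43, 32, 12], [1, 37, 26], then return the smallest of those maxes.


Find max of each group:
  Group 1: [46, 11, 25] -> max = 46
  Group 2: [43, 32, 12] -> max = 43
  Group 3: [1, 37, 26] -> max = 37
Maxes: [46, 43, 37]
Minimum of maxes = 37
Final answer: 37


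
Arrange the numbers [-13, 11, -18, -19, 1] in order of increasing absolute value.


Compute absolute values:
  |-13| = 13
  |11| = 11
  |-18| = 18
  |-19| = 19
  |1| = 1
Absolute values in increasing order: 1 < 11 < 13 < 18 < 19
Listing the original numbers in that order gives the answer.
Final answer: [1, 11, -13, -18, -19]


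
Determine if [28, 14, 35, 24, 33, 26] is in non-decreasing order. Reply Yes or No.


Check consecutive pairs:
  28 <= 14? False
  14 <= 35? True
  35 <= 24? False
  24 <= 33? True
  33 <= 26? False
3 consecutive pair(s) are out of order, so the list is not sorted.
Final answer: No


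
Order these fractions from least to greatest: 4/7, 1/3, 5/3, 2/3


Convert to decimal for comparison:
  4/7 = 0.5714
  1/3 = 0.3333
  5/3 = 1.6667
  2/3 = 0.6667
Decimals in increasing order: 0.3333 < 0.5714 < 0.6667 < 1.6667
Writing each back as its fraction gives the sorted order.
Final answer: 1/3, 4/7, 2/3, 5/3


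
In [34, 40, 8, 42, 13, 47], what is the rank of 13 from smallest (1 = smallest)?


Sort ascending: [8, 13, 34, 40, 42, 47]
Find 13 in the sorted list.
13 is at position 2 (1-indexed).
Final answer: 2


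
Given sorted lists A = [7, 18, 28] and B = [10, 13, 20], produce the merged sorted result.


List A: [7, 18, 28]
List B: [10, 13, 20]
Repeatedly compare the front elements and take the smaller:
  7 vs 10 -> take 7
  18 vs 10 -> take 10
  18 vs 13 -> take 13
  18 vs 20 -> take 18
  28 vs 20 -> take 20
  B is exhausted; append the rest of A: [28]
Final answer: [7, 10, 13, 18, 20, 28]


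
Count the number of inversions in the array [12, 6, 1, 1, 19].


For each element, count the later elements that are smaller than it:
  12 (index 0): smaller elements after it = [6, 1, 1] -> 3
  6 (index 1): smaller elements after it = [1, 1] -> 2
  1 (index 2): smaller elements after it = [] -> 0
  1 (index 3): smaller elements after it = [] -> 0
Total inversions = 3 + 2 + 0 + 0 = 5
Final answer: 5


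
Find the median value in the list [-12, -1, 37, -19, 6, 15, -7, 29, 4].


First, sort the list: [-19, -12, -7, -1, 4, 6, 15, 29, 37]
The list has 9 elements (odd count).
The middle index is 4 (0-based), and the element there is 4.
Final answer: 4


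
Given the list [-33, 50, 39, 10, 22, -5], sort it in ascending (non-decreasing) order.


Original list: [-33, 50, 39, 10, 22, -5]
Repeatedly take the smallest remaining element:
  Remaining [-33, 50, 39, 10, 22, -5] -> smallest is -33
  Remaining [50, 39, 10, 22, -5] -> smallest is -5
  Remaining [50, 39, 10, 22] -> smallest is 10
  Remaining [50, 39, 22] -> smallest is 22
  Remaining [50, 39] -> smallest is 39
  Remaining [50] -> smallest is 50
Collecting the picks in order gives the sorted list.
Final answer: [-33, -5, 10, 22, 39, 50]


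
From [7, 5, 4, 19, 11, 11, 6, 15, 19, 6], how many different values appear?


List all unique values:
Distinct values: [4, 5, 6, 7, 11, 15, 19]
Count = 7
Final answer: 7


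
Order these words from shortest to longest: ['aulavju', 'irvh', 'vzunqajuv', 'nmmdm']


Compute lengths:
  'aulavju' has length 7
  'irvh' has length 4
  'vzunqajuv' has length 9
  'nmmdm' has length 5
Lengths in increasing order: 4 < 5 < 7 < 9
Listing the words in that order gives the answer.
Final answer: ['irvh', 'nmmdm', 'aulavju', 'vzunqajuv']


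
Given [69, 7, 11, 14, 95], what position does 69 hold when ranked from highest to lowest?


Sort descending: [95, 69, 14, 11, 7]
Find 69 in the sorted list.
69 is at position 2.
Final answer: 2


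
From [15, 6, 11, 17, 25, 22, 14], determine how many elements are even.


Check each element:
  15 is odd
  6 is even
  11 is odd
  17 is odd
  25 is odd
  22 is even
  14 is even
Evens: [6, 22, 14]
Count of evens = 3
Final answer: 3


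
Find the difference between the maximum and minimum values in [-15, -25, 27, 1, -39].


Maximum value: 27
Minimum value: -39
Range = 27 - (-39) = 66
Final answer: 66


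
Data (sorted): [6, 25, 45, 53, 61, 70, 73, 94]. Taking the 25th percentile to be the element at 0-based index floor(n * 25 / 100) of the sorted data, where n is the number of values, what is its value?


The dataset has n = 8 elements.
Index = floor(8 * 25 / 100) = floor(200 / 100) = floor(2) = 2
Counting from index 0 in the sorted data, the element at index 2 is 45.
Final answer: 45


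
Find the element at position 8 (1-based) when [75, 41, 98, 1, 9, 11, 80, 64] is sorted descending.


Sort descending: [98, 80, 75, 64, 41, 11, 9, 1]
The 8th element (1-indexed) is at index 7.
Value = 1
Final answer: 1


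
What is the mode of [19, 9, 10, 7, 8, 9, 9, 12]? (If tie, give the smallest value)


Count the frequency of each value:
  7 appears 1 time(s)
  8 appears 1 time(s)
  9 appears 3 time(s)
  10 appears 1 time(s)
  12 appears 1 time(s)
  19 appears 1 time(s)
Maximum frequency is 3.
Only 9 reaches that frequency, so it is the mode.
Final answer: 9


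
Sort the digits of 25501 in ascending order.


The number 25501 has digits: 2, 5, 5, 0, 1
Sorted: 0, 1, 2, 5, 5
Joining the sorted digits gives the result.
Final answer: 01255


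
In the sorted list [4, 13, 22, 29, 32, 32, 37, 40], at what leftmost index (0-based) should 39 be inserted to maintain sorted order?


List is sorted: [4, 13, 22, 29, 32, 32, 37, 40]
We need the leftmost position where 39 can be inserted, i.e. the first index whose element is >= 39 (or the end of the list if none is).
Binary search with low=0, high=8 (0-based indices):
  low=0, high=8, mid=4: a[4]=32 < 39, so low = 5
  low=5, high=8, mid=6: a[6]=37 < 39, so low = 7
  low=7, high=8, mid=7: a[7]=40 >= 39, so high = 7
Now low = high = 7, so the insertion index is 7.
Final answer: 7


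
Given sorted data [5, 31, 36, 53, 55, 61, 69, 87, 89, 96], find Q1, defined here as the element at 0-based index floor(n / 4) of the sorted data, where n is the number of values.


The list has n = 10 elements.
Q1 index = floor(10 / 4) = floor(2.5) = 2
Counting from index 0 in the sorted data, the element at index 2 is 36.
Final answer: 36


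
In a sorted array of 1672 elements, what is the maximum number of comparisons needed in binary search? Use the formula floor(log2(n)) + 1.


Binary search halves the search space each step.
Maximum comparisons = floor(log2(1672)) + 1
log2(1672) = 10.7074
floor(log2(1672)) = 10, so 10 + 1 = 11
Final answer: 11


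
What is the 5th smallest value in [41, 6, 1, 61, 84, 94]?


Sort ascending: [1, 6, 41, 61, 84, 94]
The 5th element (1-indexed) is at index 4.
Value = 84
Final answer: 84


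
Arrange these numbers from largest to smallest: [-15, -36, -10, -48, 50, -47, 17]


Original list: [-15, -36, -10, -48, 50, -47, 17]
Repeatedly take the largest remaining element:
  Remaining [-15, -36, -10, -48, 50, -47, 17] -> largest is 50
  Remaining [-15, -36, -10, -48, -47, 17] -> largest is 17
  Remaining [-15, -36, -10, -48, -47] -> largest is -10
  Remaining [-15, -36, -48, -47] -> largest is -15
  Remaining [-36, -48, -47] -> largest is -36
  Remaining [-48, -47] -> largest is -47
  Remaining [-48] -> largest is -48
Collecting the picks in order gives the descending list.
Final answer: [50, 17, -10, -15, -36, -47, -48]


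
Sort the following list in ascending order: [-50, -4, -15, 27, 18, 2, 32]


Original list: [-50, -4, -15, 27, 18, 2, 32]
Repeatedly take the smallest remaining element:
  Remaining [-50, -4, -15, 27, 18, 2, 32] -> smallest is -50
  Remaining [-4, -15, 27, 18, 2, 32] -> smallest is -15
  Remaining [-4, 27, 18, 2, 32] -> smallest is -4
  Remaining [27, 18, 2, 32] -> smallest is 2
  Remaining [27, 18, 32] -> smallest is 18
  Remaining [27, 32] -> smallest is 27
  Remaining [32] -> smallest is 32
Collecting the picks in order gives the sorted list.
Final answer: [-50, -15, -4, 2, 18, 27, 32]


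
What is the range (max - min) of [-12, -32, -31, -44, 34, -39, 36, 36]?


Maximum value: 36
Minimum value: -44
Range = 36 - (-44) = 80
Final answer: 80


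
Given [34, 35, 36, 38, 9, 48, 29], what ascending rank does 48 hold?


Sort ascending: [9, 29, 34, 35, 36, 38, 48]
Find 48 in the sorted list.
48 is at position 7 (1-indexed).
Final answer: 7


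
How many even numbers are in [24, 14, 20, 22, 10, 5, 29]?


Check each element:
  24 is even
  14 is even
  20 is even
  22 is even
  10 is even
  5 is odd
  29 is odd
Evens: [24, 14, 20, 22, 10]
Count of evens = 5
Final answer: 5


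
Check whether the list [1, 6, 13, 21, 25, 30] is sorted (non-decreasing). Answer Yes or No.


Check consecutive pairs:
  1 <= 6? True
  6 <= 13? True
  13 <= 21? True
  21 <= 25? True
  25 <= 30? True
Every consecutive pair is in order, so the list is non-decreasing.
Final answer: Yes


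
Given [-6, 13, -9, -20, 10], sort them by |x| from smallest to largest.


Compute absolute values:
  |-6| = 6
  |13| = 13
  |-9| = 9
  |-20| = 20
  |10| = 10
Absolute values in increasing order: 6 < 9 < 10 < 13 < 20
Listing the original numbers in that order gives the answer.
Final answer: [-6, -9, 10, 13, -20]


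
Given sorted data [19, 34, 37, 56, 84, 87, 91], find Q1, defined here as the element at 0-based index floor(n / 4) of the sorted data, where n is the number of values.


The list has n = 7 elements.
Q1 index = floor(7 / 4) = floor(1.75) = 1
Counting from index 0 in the sorted data, the element at index 1 is 34.
Final answer: 34


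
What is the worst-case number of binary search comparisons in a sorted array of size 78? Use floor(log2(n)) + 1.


Binary search halves the search space each step.
Maximum comparisons = floor(log2(78)) + 1
log2(78) = 6.2854
floor(log2(78)) = 6, so 6 + 1 = 7
Final answer: 7


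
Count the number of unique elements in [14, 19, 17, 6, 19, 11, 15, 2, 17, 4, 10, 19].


List all unique values:
Distinct values: [2, 4, 6, 10, 11, 14, 15, 17, 19]
Count = 9
Final answer: 9


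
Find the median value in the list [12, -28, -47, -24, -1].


First, sort the list: [-47, -28, -24, -1, 12]
The list has 5 elements (odd count).
The middle index is 2 (0-based), and the element there is -24.
Final answer: -24


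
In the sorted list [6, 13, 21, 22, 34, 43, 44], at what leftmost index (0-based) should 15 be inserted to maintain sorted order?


List is sorted: [6, 13, 21, 22, 34, 43, 44]
We need the leftmost position where 15 can be inserted, i.e. the first index whose element is >= 15 (or the end of the list if none is).
Binary search with low=0, high=7 (0-based indices):
  low=0, high=7, mid=3: a[3]=22 >= 15, so high = 3
  low=0, high=3, mid=1: a[1]=13 < 15, so low = 2
  low=2, high=3, mid=2: a[2]=21 >= 15, so high = 2
Now low = high = 2, so the insertion index is 2.
Final answer: 2


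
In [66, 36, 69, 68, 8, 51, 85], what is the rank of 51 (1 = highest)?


Sort descending: [85, 69, 68, 66, 51, 36, 8]
Find 51 in the sorted list.
51 is at position 5.
Final answer: 5


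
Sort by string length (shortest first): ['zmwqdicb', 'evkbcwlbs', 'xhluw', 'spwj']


Compute lengths:
  'zmwqdicb' has length 8
  'evkbcwlbs' has length 9
  'xhluw' has length 5
  'spwj' has length 4
Lengths in increasing order: 4 < 5 < 8 < 9
Listing the words in that order gives the answer.
Final answer: ['spwj', 'xhluw', 'zmwqdicb', 'evkbcwlbs']


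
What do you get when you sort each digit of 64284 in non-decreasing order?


The number 64284 has digits: 6, 4, 2, 8, 4
Sorted: 2, 4, 4, 6, 8
Joining the sorted digits gives the result.
Final answer: 24468


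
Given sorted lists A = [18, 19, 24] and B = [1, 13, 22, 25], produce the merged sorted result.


List A: [18, 19, 24]
List B: [1, 13, 22, 25]
Repeatedly compare the front elements and take the smaller:
  18 vs 1 -> take 1
  18 vs 13 -> take 13
  18 vs 22 -> take 18
  19 vs 22 -> take 19
  24 vs 22 -> take 22
  24 vs 25 -> take 24
  A is exhausted; append the rest of B: [25]
Final answer: [1, 13, 18, 19, 22, 24, 25]


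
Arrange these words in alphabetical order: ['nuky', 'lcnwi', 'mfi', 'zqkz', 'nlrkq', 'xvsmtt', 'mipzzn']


Compare strings character by character (the first differing letter decides):
  'lcnwi' < 'mfi' since 'l' < 'm' at position 1
  'mfi' < 'mipzzn' since 'f' < 'i' at position 2
  'mipzzn' < 'nlrkq' since 'm' < 'n' at position 1
  'nlrkq' < 'nuky' since 'l' < 'u' at position 2
  'nuky' < 'xvsmtt' since 'n' < 'x' at position 1
  'xvsmtt' < 'zqkz' since 'x' < 'z' at position 1
Chaining these comparisons gives the alphabetical order.
Final answer: ['lcnwi', 'mfi', 'mipzzn', 'nlrkq', 'nuky', 'xvsmtt', 'zqkz']


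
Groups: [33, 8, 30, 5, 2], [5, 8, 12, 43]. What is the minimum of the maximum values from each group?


Find max of each group:
  Group 1: [33, 8, 30, 5, 2] -> max = 33
  Group 2: [5, 8, 12, 43] -> max = 43
Maxes: [33, 43]
Minimum of maxes = 33
Final answer: 33


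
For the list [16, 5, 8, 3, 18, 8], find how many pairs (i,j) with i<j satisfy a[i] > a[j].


For each element, count the later elements that are smaller than it:
  16 (index 0): smaller elements after it = [5, 8, 3, 8] -> 4
  5 (index 1): smaller elements after it = [3] -> 1
  8 (index 2): smaller elements after it = [3] -> 1
  3 (index 3): smaller elements after it = [] -> 0
  18 (index 4): smaller elements after it = [8] -> 1
Total inversions = 4 + 1 + 1 + 0 + 1 = 7
Final answer: 7


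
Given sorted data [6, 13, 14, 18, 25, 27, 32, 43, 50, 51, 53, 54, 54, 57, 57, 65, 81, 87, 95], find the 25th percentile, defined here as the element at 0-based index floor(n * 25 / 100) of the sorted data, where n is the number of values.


The dataset has n = 19 elements.
Index = floor(19 * 25 / 100) = floor(475 / 100) = floor(4.75) = 4
Counting from index 0 in the sorted data, the element at index 4 is 25.
Final answer: 25


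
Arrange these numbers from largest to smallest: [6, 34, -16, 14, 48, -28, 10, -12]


Original list: [6, 34, -16, 14, 48, -28, 10, -12]
Repeatedly take the largest remaining element:
  Remaining [6, 34, -16, 14, 48, -28, 10, -12] -> largest is 48
  Remaining [6, 34, -16, 14, -28, 10, -12] -> largest is 34
  Remaining [6, -16, 14, -28, 10, -12] -> largest is 14
  Remaining [6, -16, -28, 10, -12] -> largest is 10
  Remaining [6, -16, -28, -12] -> largest is 6
  Remaining [-16, -28, -12] -> largest is -12
  Remaining [-16, -28] -> largest is -16
  Remaining [-28] -> largest is -28
Collecting the picks in order gives the descending list.
Final answer: [48, 34, 14, 10, 6, -12, -16, -28]


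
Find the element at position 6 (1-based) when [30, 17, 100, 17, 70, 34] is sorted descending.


Sort descending: [100, 70, 34, 30, 17, 17]
The 6th element (1-indexed) is at index 5.
Value = 17
Final answer: 17


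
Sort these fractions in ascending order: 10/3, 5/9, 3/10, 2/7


Convert to decimal for comparison:
  10/3 = 3.3333
  5/9 = 0.5556
  3/10 = 0.3
  2/7 = 0.2857
Decimals in increasing order: 0.2857 < 0.3 < 0.5556 < 3.3333
Writing each back as its fraction gives the sorted order.
Final answer: 2/7, 3/10, 5/9, 10/3


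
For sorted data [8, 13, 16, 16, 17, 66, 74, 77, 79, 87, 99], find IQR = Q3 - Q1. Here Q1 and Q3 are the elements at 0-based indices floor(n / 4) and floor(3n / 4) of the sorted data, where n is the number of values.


The data has n = 11 elements.
Q1 index = floor(11 / 4) = floor(2.75) = 2; Q3 index = floor(3 * 11 / 4) = floor(8.25) = 8
Q1 = element at index 2 = 16
Q3 = element at index 8 = 79
IQR = 79 - 16 = 63
Final answer: 63


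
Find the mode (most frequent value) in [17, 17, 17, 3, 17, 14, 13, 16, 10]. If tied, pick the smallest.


Count the frequency of each value:
  3 appears 1 time(s)
  10 appears 1 time(s)
  13 appears 1 time(s)
  14 appears 1 time(s)
  16 appears 1 time(s)
  17 appears 4 time(s)
Maximum frequency is 4.
Only 17 reaches that frequency, so it is the mode.
Final answer: 17


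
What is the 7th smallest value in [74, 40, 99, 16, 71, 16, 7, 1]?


Sort ascending: [1, 7, 16, 16, 40, 71, 74, 99]
The 7th element (1-indexed) is at index 6.
Value = 74
Final answer: 74


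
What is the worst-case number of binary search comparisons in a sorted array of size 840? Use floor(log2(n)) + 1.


Binary search halves the search space each step.
Maximum comparisons = floor(log2(840)) + 1
log2(840) = 9.7142
floor(log2(840)) = 9, so 9 + 1 = 10
Final answer: 10


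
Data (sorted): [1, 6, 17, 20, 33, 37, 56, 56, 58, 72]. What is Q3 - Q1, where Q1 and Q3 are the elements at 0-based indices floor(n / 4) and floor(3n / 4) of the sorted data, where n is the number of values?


The data has n = 10 elements.
Q1 index = floor(10 / 4) = floor(2.5) = 2; Q3 index = floor(3 * 10 / 4) = floor(7.5) = 7
Q1 = element at index 2 = 17
Q3 = element at index 7 = 56
IQR = 56 - 17 = 39
Final answer: 39


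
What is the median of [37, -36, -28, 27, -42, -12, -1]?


First, sort the list: [-42, -36, -28, -12, -1, 27, 37]
The list has 7 elements (odd count).
The middle index is 3 (0-based), and the element there is -12.
Final answer: -12


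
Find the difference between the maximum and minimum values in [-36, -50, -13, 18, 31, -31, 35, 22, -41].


Maximum value: 35
Minimum value: -50
Range = 35 - (-50) = 85
Final answer: 85


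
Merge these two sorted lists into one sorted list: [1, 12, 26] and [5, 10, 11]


List A: [1, 12, 26]
List B: [5, 10, 11]
Repeatedly compare the front elements and take the smaller:
  1 vs 5 -> take 1
  12 vs 5 -> take 5
  12 vs 10 -> take 10
  12 vs 11 -> take 11
  B is exhausted; append the rest of A: [12, 26]
Final answer: [1, 5, 10, 11, 12, 26]


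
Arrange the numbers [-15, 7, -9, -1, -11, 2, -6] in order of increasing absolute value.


Compute absolute values:
  |-15| = 15
  |7| = 7
  |-9| = 9
  |-1| = 1
  |-11| = 11
  |2| = 2
  |-6| = 6
Absolute values in increasing order: 1 < 2 < 6 < 7 < 9 < 11 < 15
Listing the original numbers in that order gives the answer.
Final answer: [-1, 2, -6, 7, -9, -11, -15]


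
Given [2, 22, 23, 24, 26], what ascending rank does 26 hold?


Sort ascending: [2, 22, 23, 24, 26]
Find 26 in the sorted list.
26 is at position 5 (1-indexed).
Final answer: 5


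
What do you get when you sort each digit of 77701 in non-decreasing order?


The number 77701 has digits: 7, 7, 7, 0, 1
Sorted: 0, 1, 7, 7, 7
Joining the sorted digits gives the result.
Final answer: 01777


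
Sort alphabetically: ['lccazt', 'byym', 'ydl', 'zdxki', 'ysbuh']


Compare strings character by character (the first differing letter decides):
  'byym' < 'lccazt' since 'b' < 'l' at position 1
  'lccazt' < 'ydl' since 'l' < 'y' at position 1
  'ydl' < 'ysbuh' since 'd' < 's' at position 2
  'ysbuh' < 'zdxki' since 'y' < 'z' at position 1
Chaining these comparisons gives the alphabetical order.
Final answer: ['byym', 'lccazt', 'ydl', 'ysbuh', 'zdxki']


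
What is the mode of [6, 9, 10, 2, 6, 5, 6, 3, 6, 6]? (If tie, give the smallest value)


Count the frequency of each value:
  2 appears 1 time(s)
  3 appears 1 time(s)
  5 appears 1 time(s)
  6 appears 5 time(s)
  9 appears 1 time(s)
  10 appears 1 time(s)
Maximum frequency is 5.
Only 6 reaches that frequency, so it is the mode.
Final answer: 6


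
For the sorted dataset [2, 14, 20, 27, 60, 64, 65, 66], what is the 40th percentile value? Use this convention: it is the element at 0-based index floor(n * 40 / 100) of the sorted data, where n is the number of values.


The dataset has n = 8 elements.
Index = floor(8 * 40 / 100) = floor(320 / 100) = floor(3.2) = 3
Counting from index 0 in the sorted data, the element at index 3 is 27.
Final answer: 27


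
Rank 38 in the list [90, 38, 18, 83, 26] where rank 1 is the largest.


Sort descending: [90, 83, 38, 26, 18]
Find 38 in the sorted list.
38 is at position 3.
Final answer: 3


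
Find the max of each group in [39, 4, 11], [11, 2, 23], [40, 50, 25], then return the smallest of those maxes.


Find max of each group:
  Group 1: [39, 4, 11] -> max = 39
  Group 2: [11, 2, 23] -> max = 23
  Group 3: [40, 50, 25] -> max = 50
Maxes: [39, 23, 50]
Minimum of maxes = 23
Final answer: 23


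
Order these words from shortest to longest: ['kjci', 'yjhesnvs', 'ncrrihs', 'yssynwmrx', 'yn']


Compute lengths:
  'kjci' has length 4
  'yjhesnvs' has length 8
  'ncrrihs' has length 7
  'yssynwmrx' has length 9
  'yn' has length 2
Lengths in increasing order: 2 < 4 < 7 < 8 < 9
Listing the words in that order gives the answer.
Final answer: ['yn', 'kjci', 'ncrrihs', 'yjhesnvs', 'yssynwmrx']


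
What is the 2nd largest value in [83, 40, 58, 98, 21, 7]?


Sort descending: [98, 83, 58, 40, 21, 7]
The 2nd element (1-indexed) is at index 1.
Value = 83
Final answer: 83


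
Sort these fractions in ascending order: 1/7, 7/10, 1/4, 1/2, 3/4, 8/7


Convert to decimal for comparison:
  1/7 = 0.1429
  7/10 = 0.7
  1/4 = 0.25
  1/2 = 0.5
  3/4 = 0.75
  8/7 = 1.1429
Decimals in increasing order: 0.1429 < 0.25 < 0.5 < 0.7 < 0.75 < 1.1429
Writing each back as its fraction gives the sorted order.
Final answer: 1/7, 1/4, 1/2, 7/10, 3/4, 8/7


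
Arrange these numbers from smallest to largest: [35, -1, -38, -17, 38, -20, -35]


Original list: [35, -1, -38, -17, 38, -20, -35]
Repeatedly take the smallest remaining element:
  Remaining [35, -1, -38, -17, 38, -20, -35] -> smallest is -38
  Remaining [35, -1, -17, 38, -20, -35] -> smallest is -35
  Remaining [35, -1, -17, 38, -20] -> smallest is -20
  Remaining [35, -1, -17, 38] -> smallest is -17
  Remaining [35, -1, 38] -> smallest is -1
  Remaining [35, 38] -> smallest is 35
  Remaining [38] -> smallest is 38
Collecting the picks in order gives the sorted list.
Final answer: [-38, -35, -20, -17, -1, 35, 38]


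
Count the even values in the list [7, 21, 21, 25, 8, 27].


Check each element:
  7 is odd
  21 is odd
  21 is odd
  25 is odd
  8 is even
  27 is odd
Evens: [8]
Count of evens = 1
Final answer: 1


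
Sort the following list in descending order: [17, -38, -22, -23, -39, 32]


Original list: [17, -38, -22, -23, -39, 32]
Repeatedly take the largest remaining element:
  Remaining [17, -38, -22, -23, -39, 32] -> largest is 32
  Remaining [17, -38, -22, -23, -39] -> largest is 17
  Remaining [-38, -22, -23, -39] -> largest is -22
  Remaining [-38, -23, -39] -> largest is -23
  Remaining [-38, -39] -> largest is -38
  Remaining [-39] -> largest is -39
Collecting the picks in order gives the descending list.
Final answer: [32, 17, -22, -23, -38, -39]


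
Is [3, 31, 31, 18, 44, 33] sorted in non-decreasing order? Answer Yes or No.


Check consecutive pairs:
  3 <= 31? True
  31 <= 31? True
  31 <= 18? False
  18 <= 44? True
  44 <= 33? False
2 consecutive pair(s) are out of order, so the list is not sorted.
Final answer: No


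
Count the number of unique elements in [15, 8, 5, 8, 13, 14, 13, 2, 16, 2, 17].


List all unique values:
Distinct values: [2, 5, 8, 13, 14, 15, 16, 17]
Count = 8
Final answer: 8


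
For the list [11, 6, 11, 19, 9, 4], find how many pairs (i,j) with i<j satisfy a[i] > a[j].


For each element, count the later elements that are smaller than it:
  11 (index 0): smaller elements after it = [6, 9, 4] -> 3
  6 (index 1): smaller elements after it = [4] -> 1
  11 (index 2): smaller elements after it = [9, 4] -> 2
  19 (index 3): smaller elements after it = [9, 4] -> 2
  9 (index 4): smaller elements after it = [4] -> 1
Total inversions = 3 + 1 + 2 + 2 + 1 = 9
Final answer: 9
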